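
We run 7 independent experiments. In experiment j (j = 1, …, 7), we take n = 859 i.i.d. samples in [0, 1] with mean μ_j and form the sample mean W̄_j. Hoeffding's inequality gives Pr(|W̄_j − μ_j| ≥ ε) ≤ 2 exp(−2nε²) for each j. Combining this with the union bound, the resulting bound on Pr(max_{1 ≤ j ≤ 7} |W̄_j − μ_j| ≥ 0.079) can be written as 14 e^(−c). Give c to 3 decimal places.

10.722

Union bound over the 7 events: Pr(max_{1 ≤ j ≤ 7} |W̄_j − μ_j| ≥ 0.079) ≤ 7·2·exp(−2nε²) = 14 exp(−2·859·0.079²).
So c = 2·859·0.079² = 10.7220.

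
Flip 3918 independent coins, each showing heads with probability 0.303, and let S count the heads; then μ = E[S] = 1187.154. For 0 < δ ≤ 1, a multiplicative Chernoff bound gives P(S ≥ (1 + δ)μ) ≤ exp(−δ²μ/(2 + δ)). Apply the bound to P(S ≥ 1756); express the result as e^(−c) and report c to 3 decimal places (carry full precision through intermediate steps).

Write 1756 = (1 + δ)μ, so δ = 1756/1187.154 − 1 = 0.4791678…
Then the exponent is δ²μ/(2 + δ) = (1756 − μ)² / (μ·(2 + δ)) = 109.945240.

109.945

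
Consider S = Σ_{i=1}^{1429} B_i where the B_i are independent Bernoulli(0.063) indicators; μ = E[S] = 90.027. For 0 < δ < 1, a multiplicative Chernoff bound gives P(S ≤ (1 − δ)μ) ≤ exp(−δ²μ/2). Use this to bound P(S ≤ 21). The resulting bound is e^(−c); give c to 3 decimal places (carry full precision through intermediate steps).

26.463

Write 21 = (1 − δ)μ, so δ = 1 − 21/90.027 = 0.7667366…
Then the exponent is δ²μ/2 = (μ − 21)²/(2μ) = 26.462765.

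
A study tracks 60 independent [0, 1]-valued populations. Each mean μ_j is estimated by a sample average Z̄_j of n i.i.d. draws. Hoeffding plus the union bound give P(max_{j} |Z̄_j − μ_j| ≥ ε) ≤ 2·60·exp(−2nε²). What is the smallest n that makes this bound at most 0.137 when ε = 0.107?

Need 2·60·exp(−2nε²) ≤ 0.137, i.e. exp(−2nε²) ≤ 0.137/120.
So 2nε² ≥ ln(120/0.137) = 6.775266.
Hence n ≥ 6.775266/(2·0.107²) = 295.889.
The smallest integer n is 296.

296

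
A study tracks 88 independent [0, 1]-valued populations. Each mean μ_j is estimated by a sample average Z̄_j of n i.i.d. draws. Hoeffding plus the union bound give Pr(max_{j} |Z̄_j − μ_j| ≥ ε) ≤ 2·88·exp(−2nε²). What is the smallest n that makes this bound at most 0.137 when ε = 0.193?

Need 2·88·exp(−2nε²) ≤ 0.137, i.e. exp(−2nε²) ≤ 0.137/176.
So 2nε² ≥ ln(176/0.137) = 7.158258.
Hence n ≥ 7.158258/(2·0.193²) = 96.087.
The smallest integer n is 97.

97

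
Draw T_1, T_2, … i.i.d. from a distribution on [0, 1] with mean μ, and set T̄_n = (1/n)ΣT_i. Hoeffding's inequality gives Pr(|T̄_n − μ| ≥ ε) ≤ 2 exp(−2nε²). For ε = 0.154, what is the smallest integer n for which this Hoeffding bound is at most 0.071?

Require 2·exp(−2nε²) ≤ 0.071, i.e. 2nε² ≥ ln(2/0.071) = 3.338223.
So n ≥ 3.338223 / (2·0.154²) = 70.379.
The smallest integer n is 71.

71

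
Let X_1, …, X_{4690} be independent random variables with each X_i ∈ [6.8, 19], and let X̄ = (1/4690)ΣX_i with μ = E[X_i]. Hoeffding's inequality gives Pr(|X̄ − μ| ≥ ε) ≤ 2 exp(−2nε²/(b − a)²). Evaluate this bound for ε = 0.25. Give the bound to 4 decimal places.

0.0389

Exponent: 2nε²/(b − a)² = 2·4690·0.25² / 12.2² = 3.93879.
Bound = 2·exp(−3.93879) = 0.03894.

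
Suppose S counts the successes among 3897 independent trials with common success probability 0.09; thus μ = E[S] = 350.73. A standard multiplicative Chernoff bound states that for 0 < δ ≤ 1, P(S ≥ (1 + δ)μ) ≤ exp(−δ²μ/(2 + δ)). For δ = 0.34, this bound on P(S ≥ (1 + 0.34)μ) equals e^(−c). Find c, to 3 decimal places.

17.327

c = δ²μ/(2 + δ) = 0.34²·350.73/(2 + 0.34) = 17.3267.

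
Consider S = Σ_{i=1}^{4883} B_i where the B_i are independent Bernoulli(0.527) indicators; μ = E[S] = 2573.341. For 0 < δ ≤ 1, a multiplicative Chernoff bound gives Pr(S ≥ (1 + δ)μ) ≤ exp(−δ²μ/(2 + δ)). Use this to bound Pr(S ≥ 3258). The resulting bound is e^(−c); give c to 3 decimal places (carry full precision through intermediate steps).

80.386

Write 3258 = (1 + δ)μ, so δ = 3258/2573.341 − 1 = 0.2660584…
Then the exponent is δ²μ/(2 + δ) = (3258 − μ)² / (μ·(2 + δ)) = 80.385960.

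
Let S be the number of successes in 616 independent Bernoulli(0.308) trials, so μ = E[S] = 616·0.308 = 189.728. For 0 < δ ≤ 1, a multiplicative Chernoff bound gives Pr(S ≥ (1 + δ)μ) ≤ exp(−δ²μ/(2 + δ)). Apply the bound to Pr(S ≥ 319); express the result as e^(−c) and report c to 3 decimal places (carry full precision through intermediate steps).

32.849

Write 319 = (1 + δ)μ, so δ = 319/189.728 − 1 = 0.6813544…
Then the exponent is δ²μ/(2 + δ) = (319 − μ)² / (μ·(2 + δ)) = 32.849086.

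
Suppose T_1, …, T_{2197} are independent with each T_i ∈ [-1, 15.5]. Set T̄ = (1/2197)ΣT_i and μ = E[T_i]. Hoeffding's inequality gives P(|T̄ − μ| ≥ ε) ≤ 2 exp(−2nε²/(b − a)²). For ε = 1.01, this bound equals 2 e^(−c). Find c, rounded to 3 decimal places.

16.464

c = 2nε²/(b − a)² = 2·2197·1.01² / 16.5² = 16.4640.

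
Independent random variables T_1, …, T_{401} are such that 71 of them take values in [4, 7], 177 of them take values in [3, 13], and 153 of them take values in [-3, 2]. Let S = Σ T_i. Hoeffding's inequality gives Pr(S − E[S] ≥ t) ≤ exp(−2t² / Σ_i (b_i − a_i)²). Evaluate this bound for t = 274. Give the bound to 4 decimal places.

0.0011

Σ(b_i − a_i)² = 71·3² + 177·10² + 153·5² = 22164.
Exponent = 2·274² / 22164 = 6.77459.
Bound = exp(−6.77459) = 0.00114.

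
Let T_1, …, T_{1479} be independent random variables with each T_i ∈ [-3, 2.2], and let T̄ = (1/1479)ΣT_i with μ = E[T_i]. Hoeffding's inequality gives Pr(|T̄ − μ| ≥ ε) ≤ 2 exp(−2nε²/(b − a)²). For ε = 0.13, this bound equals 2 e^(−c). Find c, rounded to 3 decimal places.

c = 2nε²/(b − a)² = 2·1479·0.13² / 5.2² = 1.8487.

1.849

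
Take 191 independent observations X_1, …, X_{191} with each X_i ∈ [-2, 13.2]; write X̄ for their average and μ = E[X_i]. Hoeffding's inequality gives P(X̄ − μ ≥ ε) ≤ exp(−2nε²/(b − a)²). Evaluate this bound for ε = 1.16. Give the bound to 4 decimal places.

0.1081

Exponent: 2nε²/(b − a)² = 2·191·1.16² / 15.2² = 2.22481.
Bound = exp(−2.22481) = 0.10809.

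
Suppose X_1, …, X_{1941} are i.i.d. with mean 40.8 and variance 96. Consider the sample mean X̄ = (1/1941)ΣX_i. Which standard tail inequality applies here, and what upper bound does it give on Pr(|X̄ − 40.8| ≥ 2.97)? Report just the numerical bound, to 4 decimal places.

With mean and variance of each term known, Chebyshev's inequality bounds the deviation of the sum (or sample mean).
Var(X̄) = Var(X_i)/n = 96/1941 = 0.049459.
Chebyshev: Pr(|X̄ − 40.8| ≥ 2.97) ≤ Var(X̄)/(2.97)² = 96/(1941·2.97²) = 0.0056.

0.0056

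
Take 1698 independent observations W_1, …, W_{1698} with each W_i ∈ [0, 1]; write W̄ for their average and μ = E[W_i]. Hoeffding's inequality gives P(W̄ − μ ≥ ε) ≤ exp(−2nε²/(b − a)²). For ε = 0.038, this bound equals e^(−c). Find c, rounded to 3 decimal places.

c = 2nε²/(b − a)² = 2·1698·0.038² / 1² = 4.9038.

4.904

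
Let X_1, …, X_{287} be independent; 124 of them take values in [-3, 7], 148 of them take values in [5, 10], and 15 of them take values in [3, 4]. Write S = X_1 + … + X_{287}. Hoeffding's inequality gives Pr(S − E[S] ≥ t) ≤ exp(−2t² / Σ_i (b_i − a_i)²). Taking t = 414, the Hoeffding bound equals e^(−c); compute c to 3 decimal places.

Σ(b_i − a_i)² = 124·10² + 148·5² + 15·1² = 16115.
c = 2t² / 16115 = 2·414² / 16115 = 21.2716.

21.272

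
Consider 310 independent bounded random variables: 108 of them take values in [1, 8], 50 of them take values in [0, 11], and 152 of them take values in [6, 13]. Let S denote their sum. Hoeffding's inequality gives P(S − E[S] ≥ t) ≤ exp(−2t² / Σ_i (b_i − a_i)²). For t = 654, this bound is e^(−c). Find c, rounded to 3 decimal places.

45.526

Σ(b_i − a_i)² = 108·7² + 50·11² + 152·7² = 18790.
c = 2t² / 18790 = 2·654² / 18790 = 45.5259.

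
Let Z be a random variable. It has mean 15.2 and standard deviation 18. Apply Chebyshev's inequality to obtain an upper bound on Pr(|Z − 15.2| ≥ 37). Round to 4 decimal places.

Chebyshev: Pr(|Z − μ| ≥ t) ≤ Var(Z)/t².
Var(Z) = σ² = 18² = 324.
Bound = 324 / 1369 = 0.2367.

0.2367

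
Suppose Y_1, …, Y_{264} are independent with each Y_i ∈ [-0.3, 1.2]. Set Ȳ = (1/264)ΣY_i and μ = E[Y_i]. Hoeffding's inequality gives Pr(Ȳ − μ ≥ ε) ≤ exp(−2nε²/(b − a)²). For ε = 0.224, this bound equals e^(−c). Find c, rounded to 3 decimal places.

c = 2nε²/(b − a)² = 2·264·0.224² / 1.5² = 11.7746.

11.775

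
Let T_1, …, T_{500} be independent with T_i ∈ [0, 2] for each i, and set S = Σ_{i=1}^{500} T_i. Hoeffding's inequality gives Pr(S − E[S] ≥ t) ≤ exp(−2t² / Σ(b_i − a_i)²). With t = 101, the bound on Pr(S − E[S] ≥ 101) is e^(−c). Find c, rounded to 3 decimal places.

Σ(b_i − a_i)² = 500·(2)² = 2000.
c = 2t²/2000 = 2·101²/2000 = 10.2010.

10.201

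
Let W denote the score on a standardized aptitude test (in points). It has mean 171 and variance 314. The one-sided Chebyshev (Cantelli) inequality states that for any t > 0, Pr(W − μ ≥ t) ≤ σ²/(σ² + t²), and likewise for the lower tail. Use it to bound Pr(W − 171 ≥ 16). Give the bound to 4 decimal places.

Here σ² = 314 and t = 16, so σ² + t² = 570.
Cantelli's bound: 314/570 = 0.5509.

0.5509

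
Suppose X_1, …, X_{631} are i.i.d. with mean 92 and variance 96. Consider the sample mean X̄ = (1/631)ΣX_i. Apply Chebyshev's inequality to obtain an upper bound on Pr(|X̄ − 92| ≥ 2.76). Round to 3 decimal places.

Var(X̄) = Var(X_i)/n = 96/631 = 0.15214.
Chebyshev: Pr(|X̄ − 92| ≥ 2.76) ≤ Var(X̄)/(2.76)² = 96/(631·2.76²) = 0.0200.

0.020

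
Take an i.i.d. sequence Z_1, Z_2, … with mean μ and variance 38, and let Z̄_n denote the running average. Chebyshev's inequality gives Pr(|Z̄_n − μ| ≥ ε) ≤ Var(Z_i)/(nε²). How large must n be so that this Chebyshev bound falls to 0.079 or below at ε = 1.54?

203

Require 38/(n·1.54²) ≤ 0.079, i.e. n ≥ 38/(0.079·1.54²) = 202.822.
The smallest integer n is 203.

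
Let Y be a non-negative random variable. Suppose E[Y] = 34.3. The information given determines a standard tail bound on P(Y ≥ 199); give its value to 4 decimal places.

0.1724

Only the mean of a non-negative variable is known, so Markov's inequality is the applicable tail bound.
Markov's inequality: for a non-negative random variable, P(Y ≥ a) ≤ E[Y]/a.
Here E[Y] = 34.3 and a = 199, so the bound is 34.3/199 = 0.1724.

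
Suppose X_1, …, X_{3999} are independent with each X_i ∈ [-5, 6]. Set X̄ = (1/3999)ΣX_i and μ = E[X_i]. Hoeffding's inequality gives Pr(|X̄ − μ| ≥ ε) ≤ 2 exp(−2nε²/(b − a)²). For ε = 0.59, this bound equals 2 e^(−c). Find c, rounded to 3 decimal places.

23.009

c = 2nε²/(b − a)² = 2·3999·0.59² / 11² = 23.0091.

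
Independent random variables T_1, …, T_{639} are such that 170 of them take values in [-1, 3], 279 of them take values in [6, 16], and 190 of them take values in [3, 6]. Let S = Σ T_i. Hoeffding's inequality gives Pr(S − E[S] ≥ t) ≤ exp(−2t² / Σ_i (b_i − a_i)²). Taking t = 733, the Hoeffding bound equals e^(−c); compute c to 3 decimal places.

33.238

Σ(b_i − a_i)² = 170·4² + 279·10² + 190·3² = 32330.
c = 2t² / 32330 = 2·733² / 32330 = 33.2378.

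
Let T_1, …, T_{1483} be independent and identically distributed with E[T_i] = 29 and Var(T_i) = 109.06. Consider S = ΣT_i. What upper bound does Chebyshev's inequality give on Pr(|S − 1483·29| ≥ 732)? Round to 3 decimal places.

Var(S) = n·Var(T_i) = 1483·109.06 = 161735.98.
Chebyshev: Pr(|S − 1483·29| ≥ 732) ≤ Var(S)/732² = 161735.98/535824 = 0.3018.

0.302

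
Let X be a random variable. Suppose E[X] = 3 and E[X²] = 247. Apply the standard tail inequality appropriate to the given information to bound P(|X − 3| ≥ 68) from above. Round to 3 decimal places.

The first two moments determine the variance, so Chebyshev's inequality is the sharpest standard bound available.
Var(X) = E[X²] − (E[X])² = 247 − 9 = 238.
Chebyshev's inequality: P(|X − μ| ≥ t) ≤ Var(X)/t² = 238/4624 = 0.0515.

0.051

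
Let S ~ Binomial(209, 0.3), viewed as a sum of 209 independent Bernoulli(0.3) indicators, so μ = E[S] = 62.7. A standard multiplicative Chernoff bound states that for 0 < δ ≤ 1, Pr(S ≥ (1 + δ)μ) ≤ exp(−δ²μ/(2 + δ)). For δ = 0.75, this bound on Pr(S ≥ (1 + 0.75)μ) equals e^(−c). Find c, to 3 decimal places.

12.825

c = δ²μ/(2 + δ) = 0.75²·62.7/(2 + 0.75) = 12.8250.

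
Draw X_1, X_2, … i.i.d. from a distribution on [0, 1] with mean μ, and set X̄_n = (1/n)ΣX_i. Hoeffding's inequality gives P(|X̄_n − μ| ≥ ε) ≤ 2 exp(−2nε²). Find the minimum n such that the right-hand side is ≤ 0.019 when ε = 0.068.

504

Require 2·exp(−2nε²) ≤ 0.019, i.e. 2nε² ≥ ln(2/0.019) = 4.656463.
So n ≥ 4.656463 / (2·0.068²) = 503.510.
The smallest integer n is 504.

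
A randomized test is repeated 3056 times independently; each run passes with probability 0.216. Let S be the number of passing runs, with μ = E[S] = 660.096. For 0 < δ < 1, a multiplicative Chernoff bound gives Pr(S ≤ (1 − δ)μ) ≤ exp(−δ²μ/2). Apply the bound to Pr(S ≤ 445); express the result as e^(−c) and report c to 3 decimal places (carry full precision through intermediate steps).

35.045

Write 445 = (1 − δ)μ, so δ = 1 − 445/660.096 = 0.3258556…
Then the exponent is δ²μ/2 = (μ − 445)²/(2μ) = 35.045122.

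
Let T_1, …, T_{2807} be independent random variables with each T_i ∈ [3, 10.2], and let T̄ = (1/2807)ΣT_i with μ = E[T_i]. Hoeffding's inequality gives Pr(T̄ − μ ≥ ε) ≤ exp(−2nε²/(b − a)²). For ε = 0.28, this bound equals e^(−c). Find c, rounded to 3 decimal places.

8.490

c = 2nε²/(b − a)² = 2·2807·0.28² / 7.2² = 8.4903.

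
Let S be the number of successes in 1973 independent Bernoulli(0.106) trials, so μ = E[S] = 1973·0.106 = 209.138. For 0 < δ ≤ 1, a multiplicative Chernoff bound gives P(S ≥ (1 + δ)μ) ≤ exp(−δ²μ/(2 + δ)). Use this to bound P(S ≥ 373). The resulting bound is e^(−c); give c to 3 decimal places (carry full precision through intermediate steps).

46.124

Write 373 = (1 + δ)μ, so δ = 373/209.138 − 1 = 0.7835114…
Then the exponent is δ²μ/(2 + δ) = (373 − μ)² / (μ·(2 + δ)) = 46.124381.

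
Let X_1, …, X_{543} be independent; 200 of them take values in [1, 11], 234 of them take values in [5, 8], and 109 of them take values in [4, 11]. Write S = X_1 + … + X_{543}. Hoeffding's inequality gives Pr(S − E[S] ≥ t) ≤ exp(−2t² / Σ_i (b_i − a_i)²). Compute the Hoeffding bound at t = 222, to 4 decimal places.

Σ(b_i − a_i)² = 200·10² + 234·3² + 109·7² = 27447.
Exponent = 2·222² / 27447 = 3.59121.
Bound = exp(−3.59121) = 0.02756.

0.0276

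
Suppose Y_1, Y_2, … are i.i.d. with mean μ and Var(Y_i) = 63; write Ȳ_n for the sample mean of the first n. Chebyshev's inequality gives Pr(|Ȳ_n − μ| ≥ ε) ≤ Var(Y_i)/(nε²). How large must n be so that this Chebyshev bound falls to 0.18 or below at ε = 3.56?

Require 63/(n·3.56²) ≤ 0.18, i.e. n ≥ 63/(0.18·3.56²) = 27.616.
The smallest integer n is 28.

28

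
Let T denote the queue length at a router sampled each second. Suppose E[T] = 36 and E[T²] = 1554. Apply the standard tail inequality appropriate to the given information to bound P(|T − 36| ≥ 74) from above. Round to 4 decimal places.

The first two moments determine the variance, so Chebyshev's inequality is the sharpest standard bound available.
Var(T) = E[T²] − (E[T])² = 1554 − 1296 = 258.
Chebyshev's inequality: P(|T − μ| ≥ t) ≤ Var(T)/t² = 258/5476 = 0.0471.

0.0471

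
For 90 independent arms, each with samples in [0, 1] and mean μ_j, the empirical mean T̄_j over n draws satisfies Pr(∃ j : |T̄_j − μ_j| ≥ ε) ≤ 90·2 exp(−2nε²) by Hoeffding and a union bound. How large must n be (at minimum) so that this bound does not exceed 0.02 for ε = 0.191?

Need 2·90·exp(−2nε²) ≤ 0.02, i.e. exp(−2nε²) ≤ 0.02/180.
So 2nε² ≥ ln(180/0.02) = 9.104980.
Hence n ≥ 9.104980/(2·0.191²) = 124.791.
The smallest integer n is 125.

125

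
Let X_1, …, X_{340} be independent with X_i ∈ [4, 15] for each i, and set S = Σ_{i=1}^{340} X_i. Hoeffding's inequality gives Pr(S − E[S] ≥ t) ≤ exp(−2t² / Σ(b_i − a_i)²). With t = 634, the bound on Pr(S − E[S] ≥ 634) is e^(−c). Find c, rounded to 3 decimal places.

19.541

Σ(b_i − a_i)² = 340·(11)² = 41140.
c = 2t²/41140 = 2·634²/41140 = 19.5409.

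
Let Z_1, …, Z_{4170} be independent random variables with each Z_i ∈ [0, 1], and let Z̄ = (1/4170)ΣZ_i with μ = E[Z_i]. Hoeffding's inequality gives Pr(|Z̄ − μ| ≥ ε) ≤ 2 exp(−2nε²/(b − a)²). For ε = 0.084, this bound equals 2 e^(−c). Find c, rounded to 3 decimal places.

58.847

c = 2nε²/(b − a)² = 2·4170·0.084² / 1² = 58.8470.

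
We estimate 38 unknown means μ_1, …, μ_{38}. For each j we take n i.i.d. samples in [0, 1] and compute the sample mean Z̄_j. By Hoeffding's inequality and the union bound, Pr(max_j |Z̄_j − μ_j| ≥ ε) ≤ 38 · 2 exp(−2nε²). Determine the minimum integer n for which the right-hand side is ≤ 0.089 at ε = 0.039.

Need 2·38·exp(−2nε²) ≤ 0.089, i.e. exp(−2nε²) ≤ 0.089/76.
So 2nε² ≥ ln(76/0.089) = 6.749852.
Hence n ≥ 6.749852/(2·0.039²) = 2218.886.
The smallest integer n is 2219.

2219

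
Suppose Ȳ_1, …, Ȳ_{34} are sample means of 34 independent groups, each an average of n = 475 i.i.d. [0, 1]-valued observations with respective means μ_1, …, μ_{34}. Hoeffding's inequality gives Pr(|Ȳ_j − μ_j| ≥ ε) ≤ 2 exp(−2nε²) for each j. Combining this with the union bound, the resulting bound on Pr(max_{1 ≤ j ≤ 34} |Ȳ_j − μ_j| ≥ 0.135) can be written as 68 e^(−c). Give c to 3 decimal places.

Union bound over the 34 events: Pr(max_{1 ≤ j ≤ 34} |Ȳ_j − μ_j| ≥ 0.135) ≤ 34·2·exp(−2nε²) = 68 exp(−2·475·0.135²).
So c = 2·475·0.135² = 17.3137.

17.314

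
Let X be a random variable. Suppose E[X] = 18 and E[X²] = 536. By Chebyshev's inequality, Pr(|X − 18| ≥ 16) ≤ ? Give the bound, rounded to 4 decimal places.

0.8281

Var(X) = E[X²] − (E[X])² = 536 − 324 = 212.
Chebyshev's inequality: Pr(|X − μ| ≥ t) ≤ Var(X)/t² = 212/256 = 0.8281.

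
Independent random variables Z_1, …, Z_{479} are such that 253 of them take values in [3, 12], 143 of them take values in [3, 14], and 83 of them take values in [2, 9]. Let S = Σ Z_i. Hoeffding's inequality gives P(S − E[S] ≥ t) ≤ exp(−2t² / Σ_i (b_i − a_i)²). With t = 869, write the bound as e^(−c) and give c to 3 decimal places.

36.078

Σ(b_i − a_i)² = 253·9² + 143·11² + 83·7² = 41863.
c = 2t² / 41863 = 2·869² / 41863 = 36.0777.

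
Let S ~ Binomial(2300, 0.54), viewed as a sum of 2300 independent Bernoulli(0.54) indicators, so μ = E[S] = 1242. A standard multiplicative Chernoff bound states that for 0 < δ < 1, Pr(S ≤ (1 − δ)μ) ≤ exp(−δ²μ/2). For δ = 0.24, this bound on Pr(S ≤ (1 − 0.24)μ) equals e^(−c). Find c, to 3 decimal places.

c = δ²μ/2 = 0.24²·1242/2 = 35.7696.

35.770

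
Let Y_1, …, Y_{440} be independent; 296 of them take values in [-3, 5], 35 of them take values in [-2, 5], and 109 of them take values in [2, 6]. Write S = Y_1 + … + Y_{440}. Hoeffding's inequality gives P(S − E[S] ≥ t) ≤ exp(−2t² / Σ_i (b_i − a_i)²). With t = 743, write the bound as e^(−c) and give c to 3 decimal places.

Σ(b_i − a_i)² = 296·8² + 35·7² + 109·4² = 22403.
c = 2t² / 22403 = 2·743² / 22403 = 49.2835.

49.283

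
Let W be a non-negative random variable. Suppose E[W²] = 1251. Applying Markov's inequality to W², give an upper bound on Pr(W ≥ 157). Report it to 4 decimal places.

Since W ≥ 0, the event {W ≥ 157} is the same as {W² ≥ 24649}.
Markov's inequality applied to W² gives Pr(W² ≥ 24649) ≤ E[W²]/24649 = 1251/24649 = 0.0508.

0.0508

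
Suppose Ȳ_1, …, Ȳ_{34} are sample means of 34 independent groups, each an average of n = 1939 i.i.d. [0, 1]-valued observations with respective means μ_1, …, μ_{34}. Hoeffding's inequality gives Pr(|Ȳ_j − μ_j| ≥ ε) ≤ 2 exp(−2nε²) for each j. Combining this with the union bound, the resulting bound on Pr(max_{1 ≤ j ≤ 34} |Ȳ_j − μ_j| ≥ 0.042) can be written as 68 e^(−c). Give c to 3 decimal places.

Union bound over the 34 events: Pr(max_{1 ≤ j ≤ 34} |Ȳ_j − μ_j| ≥ 0.042) ≤ 34·2·exp(−2nε²) = 68 exp(−2·1939·0.042²).
So c = 2·1939·0.042² = 6.8408.

6.841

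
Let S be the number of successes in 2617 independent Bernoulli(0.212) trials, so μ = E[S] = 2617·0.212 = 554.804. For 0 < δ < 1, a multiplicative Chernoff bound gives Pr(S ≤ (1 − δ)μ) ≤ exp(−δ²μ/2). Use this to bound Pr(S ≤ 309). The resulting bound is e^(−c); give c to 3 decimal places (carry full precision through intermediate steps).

Write 309 = (1 − δ)μ, so δ = 1 − 309/554.804 = 0.4430466…
Then the exponent is δ²μ/2 = (μ − 309)²/(2μ) = 54.451308.

54.451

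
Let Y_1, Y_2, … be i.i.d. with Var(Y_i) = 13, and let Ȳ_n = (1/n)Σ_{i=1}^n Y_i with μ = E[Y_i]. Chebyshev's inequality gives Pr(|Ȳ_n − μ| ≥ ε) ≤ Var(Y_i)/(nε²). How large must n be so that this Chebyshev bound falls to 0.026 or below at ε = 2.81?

Require 13/(n·2.81²) ≤ 0.026, i.e. n ≥ 13/(0.026·2.81²) = 63.322.
The smallest integer n is 64.

64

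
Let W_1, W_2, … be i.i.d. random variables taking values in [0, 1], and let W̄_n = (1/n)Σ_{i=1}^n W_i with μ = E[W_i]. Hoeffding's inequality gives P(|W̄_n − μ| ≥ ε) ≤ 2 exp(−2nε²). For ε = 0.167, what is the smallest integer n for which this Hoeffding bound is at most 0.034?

Require 2·exp(−2nε²) ≤ 0.034, i.e. 2nε² ≥ ln(2/0.034) = 4.074542.
So n ≥ 4.074542 / (2·0.167²) = 73.049.
The smallest integer n is 74.

74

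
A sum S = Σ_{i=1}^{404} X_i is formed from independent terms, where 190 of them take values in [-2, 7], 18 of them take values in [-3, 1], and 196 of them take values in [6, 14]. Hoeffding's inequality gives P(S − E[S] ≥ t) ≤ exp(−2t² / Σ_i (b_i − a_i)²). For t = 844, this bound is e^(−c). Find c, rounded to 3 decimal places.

50.481

Σ(b_i − a_i)² = 190·9² + 18·4² + 196·8² = 28222.
c = 2t² / 28222 = 2·844² / 28222 = 50.4809.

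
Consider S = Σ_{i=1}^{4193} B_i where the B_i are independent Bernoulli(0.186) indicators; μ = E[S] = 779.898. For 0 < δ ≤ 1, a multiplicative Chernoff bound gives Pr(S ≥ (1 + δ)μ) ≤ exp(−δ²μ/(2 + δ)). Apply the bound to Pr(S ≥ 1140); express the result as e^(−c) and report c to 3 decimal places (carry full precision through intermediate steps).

Write 1140 = (1 + δ)μ, so δ = 1140/779.898 − 1 = 0.4617296…
Then the exponent is δ²μ/(2 + δ) = (1140 − μ)² / (μ·(2 + δ)) = 67.541844.

67.542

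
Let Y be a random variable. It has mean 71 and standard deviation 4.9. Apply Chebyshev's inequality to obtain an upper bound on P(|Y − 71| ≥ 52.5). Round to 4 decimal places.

Chebyshev: P(|Y − μ| ≥ t) ≤ Var(Y)/t².
Var(Y) = σ² = 4.9² = 24.01.
Bound = 24.01 / 2756.25 = 0.0087.

0.0087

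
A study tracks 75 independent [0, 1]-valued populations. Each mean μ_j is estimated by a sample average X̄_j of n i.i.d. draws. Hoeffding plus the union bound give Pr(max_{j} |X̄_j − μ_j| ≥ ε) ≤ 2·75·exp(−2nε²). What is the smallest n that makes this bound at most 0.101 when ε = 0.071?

Need 2·75·exp(−2nε²) ≤ 0.101, i.e. exp(−2nε²) ≤ 0.101/150.
So 2nε² ≥ ln(150/0.101) = 7.303270.
Hence n ≥ 7.303270/(2·0.071²) = 724.387.
The smallest integer n is 725.

725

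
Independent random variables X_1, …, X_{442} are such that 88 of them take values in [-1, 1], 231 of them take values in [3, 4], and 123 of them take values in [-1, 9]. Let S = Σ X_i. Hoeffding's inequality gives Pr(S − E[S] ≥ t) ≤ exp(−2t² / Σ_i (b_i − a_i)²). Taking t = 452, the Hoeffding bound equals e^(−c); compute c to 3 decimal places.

Σ(b_i − a_i)² = 88·2² + 231·1² + 123·10² = 12883.
c = 2t² / 12883 = 2·452² / 12883 = 31.7168.

31.717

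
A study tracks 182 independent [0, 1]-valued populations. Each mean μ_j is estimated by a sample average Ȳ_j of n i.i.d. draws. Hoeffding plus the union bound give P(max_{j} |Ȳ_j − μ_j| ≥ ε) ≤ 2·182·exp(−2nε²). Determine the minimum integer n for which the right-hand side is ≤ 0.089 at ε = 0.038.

2880

Need 2·182·exp(−2nε²) ≤ 0.089, i.e. exp(−2nε²) ≤ 0.089/364.
So 2nε² ≥ ln(364/0.089) = 8.316273.
Hence n ≥ 8.316273/(2·0.038²) = 2879.596.
The smallest integer n is 2880.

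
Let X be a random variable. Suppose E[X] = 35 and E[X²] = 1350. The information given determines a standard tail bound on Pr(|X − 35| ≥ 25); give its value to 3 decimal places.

The first two moments determine the variance, so Chebyshev's inequality is the sharpest standard bound available.
Var(X) = E[X²] − (E[X])² = 1350 − 1225 = 125.
Chebyshev's inequality: Pr(|X − μ| ≥ t) ≤ Var(X)/t² = 125/625 = 0.2000.

0.200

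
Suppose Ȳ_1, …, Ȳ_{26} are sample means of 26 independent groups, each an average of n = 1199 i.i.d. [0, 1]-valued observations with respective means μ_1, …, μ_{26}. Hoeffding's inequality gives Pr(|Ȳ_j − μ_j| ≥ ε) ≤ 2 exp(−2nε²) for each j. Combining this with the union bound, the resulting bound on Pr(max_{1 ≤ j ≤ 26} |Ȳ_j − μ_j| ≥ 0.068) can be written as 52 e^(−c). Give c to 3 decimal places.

Union bound over the 26 events: Pr(max_{1 ≤ j ≤ 26} |Ȳ_j − μ_j| ≥ 0.068) ≤ 26·2·exp(−2nε²) = 52 exp(−2·1199·0.068²).
So c = 2·1199·0.068² = 11.0884.

11.088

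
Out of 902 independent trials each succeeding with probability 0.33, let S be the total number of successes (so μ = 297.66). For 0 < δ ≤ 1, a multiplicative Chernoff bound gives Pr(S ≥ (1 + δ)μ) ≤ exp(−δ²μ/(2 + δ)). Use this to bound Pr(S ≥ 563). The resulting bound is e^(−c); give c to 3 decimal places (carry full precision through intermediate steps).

Write 563 = (1 + δ)μ, so δ = 563/297.66 − 1 = 0.8914197…
Then the exponent is δ²μ/(2 + δ) = (563 − μ)² / (μ·(2 + δ)) = 81.803866.

81.804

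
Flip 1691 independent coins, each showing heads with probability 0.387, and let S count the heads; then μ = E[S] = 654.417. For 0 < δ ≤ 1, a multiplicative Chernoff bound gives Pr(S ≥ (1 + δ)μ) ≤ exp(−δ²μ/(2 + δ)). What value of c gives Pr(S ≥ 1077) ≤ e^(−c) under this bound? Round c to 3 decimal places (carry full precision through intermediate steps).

Write 1077 = (1 + δ)μ, so δ = 1077/654.417 − 1 = 0.6457396…
Then the exponent is δ²μ/(2 + δ) = (1077 − μ)² / (μ·(2 + δ)) = 103.138869.

103.139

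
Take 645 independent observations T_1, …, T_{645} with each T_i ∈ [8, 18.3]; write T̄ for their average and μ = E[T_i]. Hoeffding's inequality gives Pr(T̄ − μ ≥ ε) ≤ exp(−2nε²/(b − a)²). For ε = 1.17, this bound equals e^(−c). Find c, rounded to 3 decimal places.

16.645

c = 2nε²/(b − a)² = 2·645·1.17² / 10.3² = 16.6451.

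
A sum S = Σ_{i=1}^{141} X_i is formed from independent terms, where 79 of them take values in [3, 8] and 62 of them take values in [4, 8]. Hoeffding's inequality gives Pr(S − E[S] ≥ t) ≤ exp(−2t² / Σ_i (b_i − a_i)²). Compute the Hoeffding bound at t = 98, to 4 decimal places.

0.0015

Σ(b_i − a_i)² = 79·5² + 62·4² = 2967.
Exponent = 2·98² / 2967 = 6.47388.
Bound = exp(−6.47388) = 0.00154.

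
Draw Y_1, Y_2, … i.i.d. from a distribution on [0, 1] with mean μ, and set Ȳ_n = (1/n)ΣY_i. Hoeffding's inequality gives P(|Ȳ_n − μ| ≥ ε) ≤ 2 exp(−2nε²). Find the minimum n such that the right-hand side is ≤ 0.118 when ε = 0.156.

59

Require 2·exp(−2nε²) ≤ 0.118, i.e. 2nε² ≥ ln(2/0.118) = 2.830218.
So n ≥ 2.830218 / (2·0.156²) = 58.149.
The smallest integer n is 59.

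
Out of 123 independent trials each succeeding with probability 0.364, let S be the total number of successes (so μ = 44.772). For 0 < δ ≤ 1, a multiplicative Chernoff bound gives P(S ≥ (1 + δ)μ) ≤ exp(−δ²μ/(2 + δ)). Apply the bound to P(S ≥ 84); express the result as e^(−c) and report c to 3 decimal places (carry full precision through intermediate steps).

11.950

Write 84 = (1 + δ)μ, so δ = 84/44.772 − 1 = 0.8761726…
Then the exponent is δ²μ/(2 + δ) = (84 − μ)² / (μ·(2 + δ)) = 11.950082.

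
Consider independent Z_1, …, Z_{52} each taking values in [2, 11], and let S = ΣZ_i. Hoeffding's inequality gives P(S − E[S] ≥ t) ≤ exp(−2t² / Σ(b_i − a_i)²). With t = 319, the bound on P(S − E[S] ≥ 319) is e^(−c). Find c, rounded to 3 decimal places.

48.320

Σ(b_i − a_i)² = 52·(9)² = 4212.
c = 2t²/4212 = 2·319²/4212 = 48.3196.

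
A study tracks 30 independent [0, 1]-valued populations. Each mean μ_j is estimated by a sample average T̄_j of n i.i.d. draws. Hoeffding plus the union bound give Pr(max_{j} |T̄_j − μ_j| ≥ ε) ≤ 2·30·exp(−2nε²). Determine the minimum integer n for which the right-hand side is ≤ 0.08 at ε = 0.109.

Need 2·30·exp(−2nε²) ≤ 0.08, i.e. exp(−2nε²) ≤ 0.08/60.
So 2nε² ≥ ln(60/0.08) = 6.620073.
Hence n ≥ 6.620073/(2·0.109²) = 278.599.
The smallest integer n is 279.

279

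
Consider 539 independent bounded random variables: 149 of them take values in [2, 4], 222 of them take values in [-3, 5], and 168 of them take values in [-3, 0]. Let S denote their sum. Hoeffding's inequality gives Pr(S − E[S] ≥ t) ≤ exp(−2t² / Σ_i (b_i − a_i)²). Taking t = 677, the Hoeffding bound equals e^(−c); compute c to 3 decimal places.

56.182

Σ(b_i − a_i)² = 149·2² + 222·8² + 168·3² = 16316.
c = 2t² / 16316 = 2·677² / 16316 = 56.1815.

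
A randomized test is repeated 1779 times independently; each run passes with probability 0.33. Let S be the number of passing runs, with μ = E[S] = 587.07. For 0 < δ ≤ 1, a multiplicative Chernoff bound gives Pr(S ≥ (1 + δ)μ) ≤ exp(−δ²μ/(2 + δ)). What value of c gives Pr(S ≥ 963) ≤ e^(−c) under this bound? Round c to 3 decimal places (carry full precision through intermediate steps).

Write 963 = (1 + δ)μ, so δ = 963/587.07 − 1 = 0.6403495…
Then the exponent is δ²μ/(2 + δ) = (963 − μ)² / (μ·(2 + δ)) = 91.172247.

91.172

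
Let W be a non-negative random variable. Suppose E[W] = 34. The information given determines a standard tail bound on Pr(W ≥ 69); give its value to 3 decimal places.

Only the mean of a non-negative variable is known, so Markov's inequality is the applicable tail bound.
Markov's inequality: for a non-negative random variable, Pr(W ≥ a) ≤ E[W]/a.
Here E[W] = 34 and a = 69, so the bound is 34/69 = 0.4928.

0.493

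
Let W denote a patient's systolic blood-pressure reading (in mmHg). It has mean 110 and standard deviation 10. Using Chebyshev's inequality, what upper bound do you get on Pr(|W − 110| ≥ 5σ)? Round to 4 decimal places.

0.0400

Chebyshev: Pr(|W − μ| ≥ t) ≤ Var(W)/t².
Var(W) = σ² = 10² = 100.
t = 5·10 = 50.
Bound = 100 / 2500 = 0.0400.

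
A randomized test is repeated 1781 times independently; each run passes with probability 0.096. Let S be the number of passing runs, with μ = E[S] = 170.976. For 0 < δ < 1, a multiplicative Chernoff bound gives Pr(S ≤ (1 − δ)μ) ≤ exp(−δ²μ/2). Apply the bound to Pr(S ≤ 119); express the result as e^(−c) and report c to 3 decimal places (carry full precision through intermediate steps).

7.900

Write 119 = (1 − δ)μ, so δ = 1 − 119/170.976 = 0.3039959…
Then the exponent is δ²μ/2 = (μ − 119)²/(2μ) = 7.900245.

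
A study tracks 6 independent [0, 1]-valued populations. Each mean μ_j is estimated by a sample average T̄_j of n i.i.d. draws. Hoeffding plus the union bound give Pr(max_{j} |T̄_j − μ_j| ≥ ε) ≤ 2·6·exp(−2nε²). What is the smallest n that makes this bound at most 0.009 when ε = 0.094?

408

Need 2·6·exp(−2nε²) ≤ 0.009, i.e. exp(−2nε²) ≤ 0.009/12.
So 2nε² ≥ ln(12/0.009) = 7.195437.
Hence n ≥ 7.195437/(2·0.094²) = 407.166.
The smallest integer n is 408.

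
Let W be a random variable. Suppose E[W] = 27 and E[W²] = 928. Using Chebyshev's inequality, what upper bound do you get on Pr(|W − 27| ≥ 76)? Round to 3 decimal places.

0.034

Var(W) = E[W²] − (E[W])² = 928 − 729 = 199.
Chebyshev's inequality: Pr(|W − μ| ≥ t) ≤ Var(W)/t² = 199/5776 = 0.0345.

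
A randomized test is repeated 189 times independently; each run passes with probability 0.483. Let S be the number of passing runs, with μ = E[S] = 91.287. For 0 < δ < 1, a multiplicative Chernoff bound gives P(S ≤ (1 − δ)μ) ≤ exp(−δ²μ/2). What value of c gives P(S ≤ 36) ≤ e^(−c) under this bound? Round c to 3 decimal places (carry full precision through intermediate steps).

16.742

Write 36 = (1 − δ)μ, so δ = 1 − 36/91.287 = 0.6056394…
Then the exponent is δ²μ/2 = (μ − 36)²/(2μ) = 16.741992.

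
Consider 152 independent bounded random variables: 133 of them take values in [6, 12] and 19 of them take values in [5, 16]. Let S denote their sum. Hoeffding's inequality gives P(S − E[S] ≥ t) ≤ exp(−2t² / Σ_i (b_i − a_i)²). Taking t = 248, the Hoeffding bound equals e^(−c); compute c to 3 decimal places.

Σ(b_i − a_i)² = 133·6² + 19·11² = 7087.
c = 2t² / 7087 = 2·248² / 7087 = 17.3569.

17.357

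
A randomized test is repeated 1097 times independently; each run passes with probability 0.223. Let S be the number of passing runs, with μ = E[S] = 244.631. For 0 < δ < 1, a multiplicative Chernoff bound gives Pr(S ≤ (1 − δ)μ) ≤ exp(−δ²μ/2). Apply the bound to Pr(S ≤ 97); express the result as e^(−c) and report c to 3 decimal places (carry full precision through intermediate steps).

Write 97 = (1 − δ)μ, so δ = 1 − 97/244.631 = 0.6034844…
Then the exponent is δ²μ/2 = (μ − 97)²/(2μ) = 44.546505.

44.547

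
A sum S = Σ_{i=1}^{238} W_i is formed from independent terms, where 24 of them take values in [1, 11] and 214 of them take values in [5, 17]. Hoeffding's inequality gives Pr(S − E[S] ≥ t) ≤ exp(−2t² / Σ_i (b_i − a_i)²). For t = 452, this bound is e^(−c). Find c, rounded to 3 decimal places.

12.302

Σ(b_i − a_i)² = 24·10² + 214·12² = 33216.
c = 2t² / 33216 = 2·452² / 33216 = 12.3015.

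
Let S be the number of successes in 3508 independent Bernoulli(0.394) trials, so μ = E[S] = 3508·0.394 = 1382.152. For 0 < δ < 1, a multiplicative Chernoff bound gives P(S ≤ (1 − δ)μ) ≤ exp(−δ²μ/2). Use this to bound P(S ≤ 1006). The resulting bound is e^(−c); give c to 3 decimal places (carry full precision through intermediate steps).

51.185

Write 1006 = (1 − δ)μ, so δ = 1 − 1006/1382.152 = 0.2721495…
Then the exponent is δ²μ/2 = (μ − 1006)²/(2μ) = 51.184793.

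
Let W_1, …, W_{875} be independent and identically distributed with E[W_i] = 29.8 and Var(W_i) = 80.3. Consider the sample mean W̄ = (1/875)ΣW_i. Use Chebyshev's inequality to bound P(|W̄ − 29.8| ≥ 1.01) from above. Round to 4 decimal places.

0.0900

Var(W̄) = Var(W_i)/n = 80.3/875 = 0.091771.
Chebyshev: P(|W̄ − 29.8| ≥ 1.01) ≤ Var(W̄)/(1.01)² = 80.3/(875·1.01²) = 0.0900.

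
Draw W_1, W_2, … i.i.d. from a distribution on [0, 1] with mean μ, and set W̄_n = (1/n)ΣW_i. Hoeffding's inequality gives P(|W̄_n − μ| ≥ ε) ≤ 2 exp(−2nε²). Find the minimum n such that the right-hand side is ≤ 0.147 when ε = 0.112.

Require 2·exp(−2nε²) ≤ 0.147, i.e. 2nε² ≥ ln(2/0.147) = 2.610470.
So n ≥ 2.610470 / (2·0.112²) = 104.053.
The smallest integer n is 105.

105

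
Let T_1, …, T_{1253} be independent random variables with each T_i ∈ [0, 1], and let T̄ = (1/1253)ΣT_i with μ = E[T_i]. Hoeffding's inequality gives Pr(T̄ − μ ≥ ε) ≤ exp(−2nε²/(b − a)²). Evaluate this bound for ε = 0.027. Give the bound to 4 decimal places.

Exponent: 2nε²/(b − a)² = 2·1253·0.027² / 1² = 1.82687.
Bound = exp(−1.82687) = 0.16092.

0.1609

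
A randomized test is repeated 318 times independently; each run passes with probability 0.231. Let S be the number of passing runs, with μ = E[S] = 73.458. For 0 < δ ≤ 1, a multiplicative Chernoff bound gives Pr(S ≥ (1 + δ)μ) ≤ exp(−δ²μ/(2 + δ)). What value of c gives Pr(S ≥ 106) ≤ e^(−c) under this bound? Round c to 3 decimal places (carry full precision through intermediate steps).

Write 106 = (1 + δ)μ, so δ = 106/73.458 − 1 = 0.4430014…
Then the exponent is δ²μ/(2 + δ) = (106 − μ)² / (μ·(2 + δ)) = 5.901001.

5.901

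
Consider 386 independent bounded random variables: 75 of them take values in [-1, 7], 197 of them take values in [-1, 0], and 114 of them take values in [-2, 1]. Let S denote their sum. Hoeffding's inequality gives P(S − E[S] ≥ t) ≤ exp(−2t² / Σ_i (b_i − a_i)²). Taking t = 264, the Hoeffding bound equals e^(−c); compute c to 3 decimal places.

Σ(b_i − a_i)² = 75·8² + 197·1² + 114·3² = 6023.
c = 2t² / 6023 = 2·264² / 6023 = 23.1433.

23.143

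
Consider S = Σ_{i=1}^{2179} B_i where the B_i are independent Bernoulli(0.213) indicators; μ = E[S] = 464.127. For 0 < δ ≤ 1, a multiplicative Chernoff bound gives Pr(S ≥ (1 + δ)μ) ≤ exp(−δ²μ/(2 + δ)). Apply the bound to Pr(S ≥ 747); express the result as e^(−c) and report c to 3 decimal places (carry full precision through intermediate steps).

Write 747 = (1 + δ)μ, so δ = 747/464.127 − 1 = 0.6094733…
Then the exponent is δ²μ/(2 + δ) = (747 − μ)² / (μ·(2 + δ)) = 66.068327.

66.068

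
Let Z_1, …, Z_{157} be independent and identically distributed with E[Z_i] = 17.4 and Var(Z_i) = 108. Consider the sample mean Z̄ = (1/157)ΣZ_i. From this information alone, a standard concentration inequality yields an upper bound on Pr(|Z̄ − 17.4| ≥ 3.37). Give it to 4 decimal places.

With mean and variance of each term known, Chebyshev's inequality bounds the deviation of the sum (or sample mean).
Var(Z̄) = Var(Z_i)/n = 108/157 = 0.6879.
Chebyshev: Pr(|Z̄ − 17.4| ≥ 3.37) ≤ Var(Z̄)/(3.37)² = 108/(157·3.37²) = 0.0606.

0.0606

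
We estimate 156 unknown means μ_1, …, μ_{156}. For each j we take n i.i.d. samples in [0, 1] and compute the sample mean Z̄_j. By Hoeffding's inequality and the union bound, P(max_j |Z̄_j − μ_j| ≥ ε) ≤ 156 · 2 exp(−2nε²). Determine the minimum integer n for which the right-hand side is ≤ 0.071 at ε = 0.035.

3424

Need 2·156·exp(−2nε²) ≤ 0.071, i.e. exp(−2nε²) ≤ 0.071/312.
So 2nε² ≥ ln(312/0.071) = 8.388079.
Hence n ≥ 8.388079/(2·0.035²) = 3423.706.
The smallest integer n is 3424.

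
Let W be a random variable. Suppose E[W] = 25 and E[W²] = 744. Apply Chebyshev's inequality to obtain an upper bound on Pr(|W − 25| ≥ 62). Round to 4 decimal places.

Var(W) = E[W²] − (E[W])² = 744 − 625 = 119.
Chebyshev's inequality: Pr(|W − μ| ≥ t) ≤ Var(W)/t² = 119/3844 = 0.0310.

0.0310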